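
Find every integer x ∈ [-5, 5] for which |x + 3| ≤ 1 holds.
Holds for: {-4, -3, -2}
Fails for: {-5, -1, 0, 1, 2, 3, 4, 5}

Answer: {-4, -3, -2}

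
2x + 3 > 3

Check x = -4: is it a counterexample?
Substitute x = -4 into the relation:
x = -4: LHS = 2·(-4) + 3 = -5; -5 > 3 — FAILS

Since the claim fails at x = -4, this value is a counterexample.

Answer: Yes, x = -4 is a counterexample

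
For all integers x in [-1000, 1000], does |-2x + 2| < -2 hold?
The claim fails at x = 0:
x = 0: LHS = |-2·0 + 2| = |2| = 2; 2 < -2 — FAILS

Because a single integer refutes it, the statement is false.

Answer: False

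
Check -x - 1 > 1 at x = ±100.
x = 100: LHS = -100 - 1 = -101; -101 > 1 — FAILS
x = -100: LHS = -(-100) - 1 = 99; 99 > 1 — holds

Answer: Partially: fails for x = 100, holds for x = -100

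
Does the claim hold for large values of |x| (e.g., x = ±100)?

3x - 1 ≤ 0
x = 100: LHS = 3·100 - 1 = 299; 299 ≤ 0 — FAILS
x = -100: LHS = 3·(-100) - 1 = -301; -301 ≤ 0 — holds

Answer: Partially: fails for x = 100, holds for x = -100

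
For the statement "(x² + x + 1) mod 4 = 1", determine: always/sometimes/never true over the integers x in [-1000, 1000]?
Holds at x = 0: LHS = (0² + 0 + 1) mod 4 = 1 mod 4 = 1; 1 = 1 — holds
Fails at x = 1: LHS = (1² + 1 + 1) mod 4 = 3 mod 4 = 3; 3 = 1 — FAILS
It is satisfied by some integers in the range but not all.

Answer: Sometimes true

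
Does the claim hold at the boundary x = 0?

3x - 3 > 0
x = 0: LHS = 3·0 - 3 = -3; -3 > 0 — FAILS

The relation fails at x = 0, so x = 0 is a counterexample.

Answer: No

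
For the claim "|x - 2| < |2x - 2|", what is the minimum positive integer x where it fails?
Testing positive integers:
x = 1: LHS = |1 - 2| = |-1| = 1, RHS = |2·1 - 2| = |0| = 0; 1 < 0 — FAILS  ← smallest positive counterexample

Answer: x = 1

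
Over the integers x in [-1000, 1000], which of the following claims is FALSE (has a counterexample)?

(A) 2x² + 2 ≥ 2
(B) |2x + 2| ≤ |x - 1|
(A) Over all integers in [-1000, 1000], LHS − RHS is smallest at x = 0, where it equals 0:
x = 0: LHS = 2·0² + 2 = 2; 2 ≥ 2 — holds
At the ends of the range:
x = -1000: LHS = 2·(-1000)² + 2 = 2000002; 2000002 ≥ 2 — holds
x = 1000: LHS = 2·1000² + 2 = 2000002; 2000002 ≥ 2 — holds
Hence LHS − RHS is never negative, i.e. LHS ≥ RHS throughout, so the relation holds for every integer in [-1000, 1000].

(B) x = 0: LHS = |2·0 + 2| = |2| = 2, RHS = |0 - 1| = |-1| = 1; 2 ≤ 1 — FAILS

Only (B) has a counterexample.

Answer: B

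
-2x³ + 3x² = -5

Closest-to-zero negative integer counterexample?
Testing negative integers from -1 downward:
x = -1: LHS = -2·(-1)³ + 3·(-1)² = 5; 5 = -5 — FAILS  ← closest negative counterexample to 0

Answer: x = -1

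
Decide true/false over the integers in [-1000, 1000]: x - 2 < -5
The claim fails at x = 0:
x = 0: LHS = 0 - 2 = -2; -2 < -5 — FAILS

Because a single integer refutes it, the statement is false.

Answer: False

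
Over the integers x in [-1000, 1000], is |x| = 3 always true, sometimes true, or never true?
Holds at x = 3: LHS = |3| = 3; 3 = 3 — holds
Fails at x = 0: LHS = |0| = 0; 0 = 3 — FAILS
It is satisfied by some integers in the range but not all.

Answer: Sometimes true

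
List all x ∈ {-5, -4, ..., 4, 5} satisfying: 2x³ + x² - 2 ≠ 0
Track d = LHS − RHS over the integers in [-5, 5]. Equality would need d = 0, but d changes sign only between consecutive integers, jumping over 0:
x = 0: LHS = 2·0³ + 0² - 2 = -2; -2 ≠ 0 — holds  (d = -2)
x = 1: LHS = 2·1³ + 1² - 2 = 1; 1 ≠ 0 — holds  (d = 1)
Away from these crossings d keeps a constant sign, and checking every integer in [-5, 5] confirms d ≠ 0 throughout. Hence the two sides are never equal, so the relation holds for every integer in [-5, 5].

Answer: All integers in [-5, 5]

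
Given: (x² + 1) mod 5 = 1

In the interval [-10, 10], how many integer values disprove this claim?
Counterexamples in [-10, 10]: {-9, -8, -7, -6, -4, -3, -2, -1, 1, 2, 3, 4, 6, 7, 8, 9}.

Counting them gives 16 values.

Answer: 16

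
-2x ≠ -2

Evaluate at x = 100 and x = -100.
x = 100: LHS = -2·100 = -200; -200 ≠ -2 — holds
x = -100: LHS = -2·(-100) = 200; 200 ≠ -2 — holds

Answer: Yes, holds for both x = 100 and x = -100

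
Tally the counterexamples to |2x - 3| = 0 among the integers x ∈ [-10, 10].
Counterexamples in [-10, 10]: {-10, -9, -8, -7, -6, -5, -4, -3, -2, -1, 0, 1, 2, 3, 4, 5, 6, 7, 8, 9, 10}.

Counting them gives 21 values.

Answer: 21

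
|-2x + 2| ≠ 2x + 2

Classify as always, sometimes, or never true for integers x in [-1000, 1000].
Holds at x = 1: LHS = |-2·1 + 2| = |0| = 0, RHS = 2·1 + 2 = 4; 0 ≠ 4 — holds
Fails at x = 0: LHS = |-2·0 + 2| = |2| = 2, RHS = 2·0 + 2 = 2; 2 ≠ 2 — FAILS
It is satisfied by some integers in the range but not all.

Answer: Sometimes true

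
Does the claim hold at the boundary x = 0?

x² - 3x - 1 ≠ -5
x = 0: LHS = 0² - 3·0 - 1 = -1; -1 ≠ -5 — holds

The relation is satisfied at x = 0.

Answer: Yes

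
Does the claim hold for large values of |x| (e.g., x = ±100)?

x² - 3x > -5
x = 100: LHS = 100² - 3·100 = 9700; 9700 > -5 — holds
x = -100: LHS = (-100)² - 3·(-100) = 10300; 10300 > -5 — holds

Answer: Yes, holds for both x = 100 and x = -100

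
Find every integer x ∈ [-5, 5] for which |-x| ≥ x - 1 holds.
Over all integers in [-5, 5], LHS − RHS is smallest at x = 0, where it equals 1:
x = 0: LHS = |-0| = |0| = 0, RHS = 0 - 1 = -1; 0 ≥ -1 — holds
At the ends of the range:
x = -5: LHS = |-(-5)| = |5| = 5, RHS = (-5) - 1 = -6; 5 ≥ -6 — holds
x = 5: LHS = |-5| = 5, RHS = 5 - 1 = 4; 5 ≥ 4 — holds
Hence LHS − RHS is never negative, i.e. LHS ≥ RHS throughout, so the relation holds for every integer in [-5, 5].

Answer: All integers in [-5, 5]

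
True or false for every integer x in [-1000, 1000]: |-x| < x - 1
The claim fails at x = 0:
x = 0: LHS = |-0| = |0| = 0, RHS = 0 - 1 = -1; 0 < -1 — FAILS

Because a single integer refutes it, the statement is false.

Answer: False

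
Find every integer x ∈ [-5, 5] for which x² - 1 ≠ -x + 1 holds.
Holds for: {-5, -4, -3, -1, 0, 2, 3, 4, 5}
Fails for: {-2, 1}

Answer: {-5, -4, -3, -1, 0, 2, 3, 4, 5}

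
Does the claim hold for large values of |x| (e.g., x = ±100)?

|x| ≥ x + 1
x = 100: LHS = |100| = 100, RHS = 100 + 1 = 101; 100 ≥ 101 — FAILS
x = -100: LHS = |-100| = 100, RHS = (-100) + 1 = -99; 100 ≥ -99 — holds

Answer: Partially: fails for x = 100, holds for x = -100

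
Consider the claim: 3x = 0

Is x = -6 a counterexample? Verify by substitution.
Substitute x = -6 into the relation:
x = -6: LHS = 3·(-6) = -18; -18 = 0 — FAILS

Since the claim fails at x = -6, this value is a counterexample.

Answer: Yes, x = -6 is a counterexample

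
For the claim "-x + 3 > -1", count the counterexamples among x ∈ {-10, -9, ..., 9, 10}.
Counterexamples in [-10, 10]: {4, 5, 6, 7, 8, 9, 10}.

Counting them gives 7 values.

Answer: 7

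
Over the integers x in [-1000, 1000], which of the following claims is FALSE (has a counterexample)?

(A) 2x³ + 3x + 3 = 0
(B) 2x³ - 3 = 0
(A) x = 0: LHS = 2·0³ + 3·0 + 3 = 3; 3 = 0 — FAILS
(B) x = 0: LHS = 2·0³ - 3 = -3; -3 = 0 — FAILS

Answer: Both A and B are false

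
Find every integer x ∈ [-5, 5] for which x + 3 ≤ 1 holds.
Holds for: {-5, -4, -3, -2}
Fails for: {-1, 0, 1, 2, 3, 4, 5}

Answer: {-5, -4, -3, -2}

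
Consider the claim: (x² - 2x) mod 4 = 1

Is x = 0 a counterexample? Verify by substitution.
Substitute x = 0 into the relation:
x = 0: LHS = (0² - 2·0) mod 4 = 0 mod 4 = 0; 0 = 1 — FAILS

Since the claim fails at x = 0, this value is a counterexample.

Answer: Yes, x = 0 is a counterexample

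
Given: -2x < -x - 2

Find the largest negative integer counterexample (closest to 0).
Testing negative integers from -1 downward:
x = -1: LHS = -2·(-1) = 2, RHS = -(-1) - 2 = -1; 2 < -1 — FAILS  ← closest negative counterexample to 0

Answer: x = -1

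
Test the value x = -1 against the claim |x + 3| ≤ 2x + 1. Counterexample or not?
Substitute x = -1 into the relation:
x = -1: LHS = |(-1) + 3| = |2| = 2, RHS = 2·(-1) + 1 = -1; 2 ≤ -1 — FAILS

Since the claim fails at x = -1, this value is a counterexample.

Answer: Yes, x = -1 is a counterexample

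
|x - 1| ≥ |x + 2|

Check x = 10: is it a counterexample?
Substitute x = 10 into the relation:
x = 10: LHS = |10 - 1| = |9| = 9, RHS = |10 + 2| = |12| = 12; 9 ≥ 12 — FAILS

Since the claim fails at x = 10, this value is a counterexample.

Answer: Yes, x = 10 is a counterexample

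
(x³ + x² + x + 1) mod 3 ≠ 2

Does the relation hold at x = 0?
x = 0: LHS = (0³ + 0² + 0 + 1) mod 3 = 1 mod 3 = 1; 1 ≠ 2 — holds

The relation is satisfied at x = 0.

Answer: Yes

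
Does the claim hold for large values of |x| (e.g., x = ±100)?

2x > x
x = 100: LHS = 2·100 = 200; 200 > 100 — holds
x = -100: LHS = 2·(-100) = -200; -200 > -100 — FAILS

Answer: Partially: holds for x = 100, fails for x = -100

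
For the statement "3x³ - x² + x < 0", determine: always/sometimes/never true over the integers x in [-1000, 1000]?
Holds at x = -1: LHS = 3·(-1)³ - (-1)² + (-1) = -5; -5 < 0 — holds
Fails at x = 0: LHS = 3·0³ - 0² + 0 = 0; 0 < 0 — FAILS
It is satisfied by some integers in the range but not all.

Answer: Sometimes true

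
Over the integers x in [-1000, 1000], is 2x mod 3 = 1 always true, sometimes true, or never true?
Holds at x = -1: LHS = (2·(-1)) mod 3 = (-2) mod 3 = 1; 1 = 1 — holds
Fails at x = 0: LHS = (2·0) mod 3 = 0 mod 3 = 0; 0 = 1 — FAILS
It is satisfied by some integers in the range but not all.

Answer: Sometimes true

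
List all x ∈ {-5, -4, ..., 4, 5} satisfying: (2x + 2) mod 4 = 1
For a polynomial with integer coefficients, its value mod 4 depends only on x mod 4, so it suffices to check one representative of each residue class, x = 0, 1, 2, 3:
x = 0: LHS = (2·0 + 2) mod 4 = 2 mod 4 = 2; 2 = 1 — FAILS
x = 1: LHS = (2·1 + 2) mod 4 = 4 mod 4 = 0; 0 = 1 — FAILS
x = 2: LHS = (2·2 + 2) mod 4 = 6 mod 4 = 2; 2 = 1 — FAILS
x = 3: LHS = (2·3 + 2) mod 4 = 8 mod 4 = 0; 0 = 1 — FAILS
The relation fails in every residue class, so the claimed relation (=) fails for every integer in [-5, 5].

Answer: None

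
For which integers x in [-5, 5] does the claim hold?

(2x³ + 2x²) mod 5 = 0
Holds for: {-5, -1, 0, 4, 5}
Fails for: {-4, -3, -2, 1, 2, 3}

Answer: {-5, -1, 0, 4, 5}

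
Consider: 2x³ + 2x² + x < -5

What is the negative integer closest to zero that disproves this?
Testing negative integers from -1 downward:
x = -1: LHS = 2·(-1)³ + 2·(-1)² + (-1) = -1; -1 < -5 — FAILS  ← closest negative counterexample to 0

Answer: x = -1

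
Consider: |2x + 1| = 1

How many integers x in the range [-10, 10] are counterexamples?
Counterexamples in [-10, 10]: {-10, -9, -8, -7, -6, -5, -4, -3, -2, 1, 2, 3, 4, 5, 6, 7, 8, 9, 10}.

Counting them gives 19 values.

Answer: 19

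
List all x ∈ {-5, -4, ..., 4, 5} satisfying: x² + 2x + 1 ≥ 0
Over all integers in [-5, 5], LHS − RHS is smallest at x = -1, where it equals 0:
x = -1: LHS = (-1)² + 2·(-1) + 1 = 0; 0 ≥ 0 — holds
At the ends of the range:
x = -5: LHS = (-5)² + 2·(-5) + 1 = 16; 16 ≥ 0 — holds
x = 5: LHS = 5² + 2·5 + 1 = 36; 36 ≥ 0 — holds
Hence LHS − RHS is never negative, i.e. LHS ≥ RHS throughout, so the relation holds for every integer in [-5, 5].

Answer: All integers in [-5, 5]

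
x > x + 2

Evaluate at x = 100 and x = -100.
x = 100: RHS = 100 + 2 = 102; 100 > 102 — FAILS
x = -100: RHS = (-100) + 2 = -98; -100 > -98 — FAILS

Answer: No, fails for both x = 100 and x = -100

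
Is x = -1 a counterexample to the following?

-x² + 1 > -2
Substitute x = -1 into the relation:
x = -1: LHS = -(-1)² + 1 = 0; 0 > -2 — holds

The claim holds here, so x = -1 is not a counterexample. (A counterexample exists elsewhere, e.g. x = 2.)

Answer: No, x = -1 is not a counterexample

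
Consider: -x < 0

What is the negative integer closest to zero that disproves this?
Testing negative integers from -1 downward:
x = -1: LHS = -(-1) = 1; 1 < 0 — FAILS  ← closest negative counterexample to 0

Answer: x = -1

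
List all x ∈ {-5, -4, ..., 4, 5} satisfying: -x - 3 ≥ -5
Holds for: {-5, -4, -3, -2, -1, 0, 1, 2}
Fails for: {3, 4, 5}

Answer: {-5, -4, -3, -2, -1, 0, 1, 2}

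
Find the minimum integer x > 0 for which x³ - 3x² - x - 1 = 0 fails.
Testing positive integers:
x = 1: LHS = 1³ - 3·1² - 1 - 1 = -4; -4 = 0 — FAILS  ← smallest positive counterexample

Answer: x = 1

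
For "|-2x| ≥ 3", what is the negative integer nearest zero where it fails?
Testing negative integers from -1 downward:
x = -1: LHS = |-2·(-1)| = |2| = 2; 2 ≥ 3 — FAILS  ← closest negative counterexample to 0

Answer: x = -1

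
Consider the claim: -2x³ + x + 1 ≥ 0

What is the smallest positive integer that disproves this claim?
Testing positive integers:
x = 1: LHS = -2·1³ + 1 + 1 = 0; 0 ≥ 0 — holds
x = 2: LHS = -2·2³ + 2 + 1 = -13; -13 ≥ 0 — FAILS  ← smallest positive counterexample

Answer: x = 2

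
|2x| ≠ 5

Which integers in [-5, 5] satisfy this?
Track d = LHS − RHS over the integers in [-5, 5]. Equality would need d = 0, but d changes sign only between consecutive integers, jumping over 0:
x = -3: LHS = |2·(-3)| = |-6| = 6; 6 ≠ 5 — holds  (d = 1)
x = -2: LHS = |2·(-2)| = |-4| = 4; 4 ≠ 5 — holds  (d = -1)
x = 2: LHS = |2·2| = |4| = 4; 4 ≠ 5 — holds  (d = -1)
x = 3: LHS = |2·3| = |6| = 6; 6 ≠ 5 — holds  (d = 1)
Away from these crossings d keeps a constant sign, and checking every integer in [-5, 5] confirms d ≠ 0 throughout. Hence the two sides are never equal, so the relation holds for every integer in [-5, 5].

Answer: All integers in [-5, 5]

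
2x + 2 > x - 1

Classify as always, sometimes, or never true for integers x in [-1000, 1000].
Holds at x = 0: LHS = 2·0 + 2 = 2, RHS = 0 - 1 = -1; 2 > -1 — holds
Fails at x = -3: LHS = 2·(-3) + 2 = -4, RHS = (-3) - 1 = -4; -4 > -4 — FAILS
It is satisfied by some integers in the range but not all.

Answer: Sometimes true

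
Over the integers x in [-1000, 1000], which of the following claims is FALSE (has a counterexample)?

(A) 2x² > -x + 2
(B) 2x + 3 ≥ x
(A) x = 0: LHS = 2·0² = 0, RHS = -0 + 2 = 2; 0 > 2 — FAILS
(B) x = -4: LHS = 2·(-4) + 3 = -5; -5 ≥ -4 — FAILS

Answer: Both A and B are false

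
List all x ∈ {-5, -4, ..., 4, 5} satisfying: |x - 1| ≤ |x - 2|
Holds for: {-5, -4, -3, -2, -1, 0, 1}
Fails for: {2, 3, 4, 5}

Answer: {-5, -4, -3, -2, -1, 0, 1}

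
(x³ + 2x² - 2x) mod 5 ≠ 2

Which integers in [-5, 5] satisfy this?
Holds for: {-5, -4, -2, -1, 0, 1, 3, 4, 5}
Fails for: {-3, 2}

Answer: {-5, -4, -2, -1, 0, 1, 3, 4, 5}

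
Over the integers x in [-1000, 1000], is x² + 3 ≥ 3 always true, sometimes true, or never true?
Over all integers in [-1000, 1000], LHS − RHS is smallest at x = 0, where it equals 0:
x = 0: LHS = 0² + 3 = 3; 3 ≥ 3 — holds
At the ends of the range:
x = -1000: LHS = (-1000)² + 3 = 1000003; 1000003 ≥ 3 — holds
x = 1000: LHS = 1000² + 3 = 1000003; 1000003 ≥ 3 — holds
Hence LHS − RHS is never negative, i.e. LHS ≥ RHS throughout, so the relation holds for every integer in [-1000, 1000].

No counterexample exists.

Answer: Always true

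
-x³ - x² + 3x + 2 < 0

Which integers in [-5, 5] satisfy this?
Holds for: {-1, 2, 3, 4, 5}
Fails for: {-5, -4, -3, -2, 0, 1}

Answer: {-1, 2, 3, 4, 5}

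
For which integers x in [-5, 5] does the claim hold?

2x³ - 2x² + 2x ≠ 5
Track d = LHS − RHS over the integers in [-5, 5]. Equality would need d = 0, but d changes sign only between consecutive integers, jumping over 0:
x = 1: LHS = 2·1³ - 2·1² + 2·1 = 2; 2 ≠ 5 — holds  (d = -3)
x = 2: LHS = 2·2³ - 2·2² + 2·2 = 12; 12 ≠ 5 — holds  (d = 7)
Away from these crossings d keeps a constant sign, and checking every integer in [-5, 5] confirms d ≠ 0 throughout. Hence the two sides are never equal, so the relation holds for every integer in [-5, 5].

Answer: All integers in [-5, 5]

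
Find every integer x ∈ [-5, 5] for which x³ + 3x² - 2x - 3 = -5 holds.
Track d = LHS − RHS over the integers in [-5, 5]. Equality would need d = 0, but d changes sign only between consecutive integers, jumping over 0:
x = -4: LHS = (-4)³ + 3·(-4)² - 2·(-4) - 3 = -11; -11 = -5 — FAILS  (d = -6)
x = -3: LHS = (-3)³ + 3·(-3)² - 2·(-3) - 3 = 3; 3 = -5 — FAILS  (d = 8)
Away from these crossings d keeps a constant sign, and checking every integer in [-5, 5] confirms d ≠ 0 throughout. Hence the two sides are never equal, so the claimed relation (=) fails for every integer in [-5, 5].

Answer: None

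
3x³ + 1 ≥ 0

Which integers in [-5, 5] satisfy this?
Holds for: {0, 1, 2, 3, 4, 5}
Fails for: {-5, -4, -3, -2, -1}

Answer: {0, 1, 2, 3, 4, 5}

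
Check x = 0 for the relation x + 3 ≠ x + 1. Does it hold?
x = 0: LHS = 0 + 3 = 3, RHS = 0 + 1 = 1; 3 ≠ 1 — holds

The relation is satisfied at x = 0.

Answer: Yes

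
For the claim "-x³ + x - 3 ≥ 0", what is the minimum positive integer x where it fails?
Testing positive integers:
x = 1: LHS = -1³ + 1 - 3 = -3; -3 ≥ 0 — FAILS  ← smallest positive counterexample

Answer: x = 1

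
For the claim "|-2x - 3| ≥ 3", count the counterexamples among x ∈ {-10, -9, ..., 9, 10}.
Counterexamples in [-10, 10]: {-2, -1}.

Counting them gives 2 values.

Answer: 2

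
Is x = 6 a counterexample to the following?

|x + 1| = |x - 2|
Substitute x = 6 into the relation:
x = 6: LHS = |6 + 1| = |7| = 7, RHS = |6 - 2| = |4| = 4; 7 = 4 — FAILS

Since the claim fails at x = 6, this value is a counterexample.

Answer: Yes, x = 6 is a counterexample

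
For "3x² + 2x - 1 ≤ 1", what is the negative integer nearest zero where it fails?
Testing negative integers from -1 downward:
x = -1: LHS = 3·(-1)² + 2·(-1) - 1 = 0; 0 ≤ 1 — holds
x = -2: LHS = 3·(-2)² + 2·(-2) - 1 = 7; 7 ≤ 1 — FAILS  ← closest negative counterexample to 0

Answer: x = -2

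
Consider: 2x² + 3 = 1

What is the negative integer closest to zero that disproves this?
Testing negative integers from -1 downward:
x = -1: LHS = 2·(-1)² + 3 = 5; 5 = 1 — FAILS  ← closest negative counterexample to 0

Answer: x = -1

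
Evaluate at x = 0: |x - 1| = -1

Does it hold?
x = 0: LHS = |0 - 1| = |-1| = 1; 1 = -1 — FAILS

The relation fails at x = 0, so x = 0 is a counterexample.

Answer: No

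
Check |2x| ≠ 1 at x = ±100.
x = 100: LHS = |2·100| = |200| = 200; 200 ≠ 1 — holds
x = -100: LHS = |2·(-100)| = |-200| = 200; 200 ≠ 1 — holds

Answer: Yes, holds for both x = 100 and x = -100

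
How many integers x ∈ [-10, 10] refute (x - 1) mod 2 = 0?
Counterexamples in [-10, 10]: {-10, -8, -6, -4, -2, 0, 2, 4, 6, 8, 10}.

Counting them gives 11 values.

Answer: 11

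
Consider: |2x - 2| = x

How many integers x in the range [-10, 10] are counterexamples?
Counterexamples in [-10, 10]: {-10, -9, -8, -7, -6, -5, -4, -3, -2, -1, 0, 1, 3, 4, 5, 6, 7, 8, 9, 10}.

Counting them gives 20 values.

Answer: 20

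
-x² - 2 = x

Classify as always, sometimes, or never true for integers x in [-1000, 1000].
Over all integers in [-1000, 1000], LHS − RHS is always negative; it is closest to 0 at x = 0, where it equals -2:
x = 0: LHS = -0² - 2 = -2; -2 = 0 — FAILS
At the ends of the range:
x = -1000: LHS = -(-1000)² - 2 = -1000002; -1000002 = -1000 — FAILS
x = 1000: LHS = -1000² - 2 = -1000002; -1000002 = 1000 — FAILS
Hence LHS − RHS is never 0, i.e. the two sides are never equal, so the claimed relation (=) fails for every integer in [-1000, 1000].

No integer in the range satisfies it.

Answer: Never true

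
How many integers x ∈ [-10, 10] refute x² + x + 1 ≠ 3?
Counterexamples in [-10, 10]: {-2, 1}.

Counting them gives 2 values.

Answer: 2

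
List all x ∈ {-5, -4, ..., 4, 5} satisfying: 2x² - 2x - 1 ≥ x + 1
Holds for: {-5, -4, -3, -2, -1, 2, 3, 4, 5}
Fails for: {0, 1}

Answer: {-5, -4, -3, -2, -1, 2, 3, 4, 5}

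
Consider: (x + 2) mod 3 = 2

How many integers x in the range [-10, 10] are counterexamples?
Counterexamples in [-10, 10]: {-10, -8, -7, -5, -4, -2, -1, 1, 2, 4, 5, 7, 8, 10}.

Counting them gives 14 values.

Answer: 14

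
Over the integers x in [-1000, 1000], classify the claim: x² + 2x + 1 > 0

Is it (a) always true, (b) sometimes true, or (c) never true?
Holds at x = 0: LHS = 0² + 2·0 + 1 = 1; 1 > 0 — holds
Fails at x = -1: LHS = (-1)² + 2·(-1) + 1 = 0; 0 > 0 — FAILS
It is satisfied by some integers in the range but not all.

Answer: Sometimes true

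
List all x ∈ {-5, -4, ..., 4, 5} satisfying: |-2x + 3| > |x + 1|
Holds for: {-5, -4, -3, -2, -1, 0, 5}
Fails for: {1, 2, 3, 4}

Answer: {-5, -4, -3, -2, -1, 0, 5}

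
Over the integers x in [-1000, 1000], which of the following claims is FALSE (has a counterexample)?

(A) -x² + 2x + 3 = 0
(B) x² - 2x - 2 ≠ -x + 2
(A) x = 0: LHS = -0² + 2·0 + 3 = 3; 3 = 0 — FAILS

(B) Track d = LHS − RHS over the integers in [-1000, 1000]. Equality would need d = 0, but d changes sign only between consecutive integers, jumping over 0:
x = -2: LHS = (-2)² - 2·(-2) - 2 = 6, RHS = -(-2) + 2 = 4; 6 ≠ 4 — holds  (d = 2)
x = -1: LHS = (-1)² - 2·(-1) - 2 = 1, RHS = -(-1) + 2 = 3; 1 ≠ 3 — holds  (d = -2)
x = 2: LHS = 2² - 2·2 - 2 = -2, RHS = -2 + 2 = 0; -2 ≠ 0 — holds  (d = -2)
x = 3: LHS = 3² - 2·3 - 2 = 1, RHS = -3 + 2 = -1; 1 ≠ -1 — holds  (d = 2)
Away from these crossings d keeps a constant sign, and checking every integer in [-1000, 1000] confirms d ≠ 0 throughout. Hence the two sides are never equal, so the relation holds for every integer in [-1000, 1000].

Only (A) has a counterexample.

Answer: A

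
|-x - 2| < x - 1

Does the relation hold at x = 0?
x = 0: LHS = |-0 - 2| = |-2| = 2, RHS = 0 - 1 = -1; 2 < -1 — FAILS

The relation fails at x = 0, so x = 0 is a counterexample.

Answer: No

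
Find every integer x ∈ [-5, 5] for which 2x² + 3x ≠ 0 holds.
Holds for: {-5, -4, -3, -2, -1, 1, 2, 3, 4, 5}
Fails for: {0}

Answer: {-5, -4, -3, -2, -1, 1, 2, 3, 4, 5}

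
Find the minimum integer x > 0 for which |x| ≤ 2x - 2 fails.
Testing positive integers:
x = 1: LHS = |1| = 1, RHS = 2·1 - 2 = 0; 1 ≤ 0 — FAILS  ← smallest positive counterexample

Answer: x = 1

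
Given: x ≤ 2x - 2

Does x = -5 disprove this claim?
Substitute x = -5 into the relation:
x = -5: RHS = 2·(-5) - 2 = -12; -5 ≤ -12 — FAILS

Since the claim fails at x = -5, this value is a counterexample.

Answer: Yes, x = -5 is a counterexample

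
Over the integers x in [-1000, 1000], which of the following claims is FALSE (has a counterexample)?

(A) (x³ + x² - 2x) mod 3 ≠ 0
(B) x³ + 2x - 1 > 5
(A) x = 0: LHS = (0³ + 0² - 2·0) mod 3 = 0 mod 3 = 0; 0 ≠ 0 — FAILS
(B) x = 0: LHS = 0³ + 2·0 - 1 = -1; -1 > 5 — FAILS

Answer: Both A and B are false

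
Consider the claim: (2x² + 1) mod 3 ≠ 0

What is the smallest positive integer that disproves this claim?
Testing positive integers:
x = 1: LHS = (2·1² + 1) mod 3 = 3 mod 3 = 0; 0 ≠ 0 — FAILS  ← smallest positive counterexample

Answer: x = 1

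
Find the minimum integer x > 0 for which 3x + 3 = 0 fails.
Testing positive integers:
x = 1: LHS = 3·1 + 3 = 6; 6 = 0 — FAILS  ← smallest positive counterexample

Answer: x = 1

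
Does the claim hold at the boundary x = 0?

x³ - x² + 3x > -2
x = 0: LHS = 0³ - 0² + 3·0 = 0; 0 > -2 — holds

The relation is satisfied at x = 0.

Answer: Yes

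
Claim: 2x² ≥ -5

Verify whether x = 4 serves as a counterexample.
Substitute x = 4 into the relation:
x = 4: LHS = 2·4² = 32; 32 ≥ -5 — holds

The relation holds at x = 4, so it is not a counterexample.

Answer: No, x = 4 is not a counterexample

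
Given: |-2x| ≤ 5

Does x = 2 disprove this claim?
Substitute x = 2 into the relation:
x = 2: LHS = |-2·2| = |-4| = 4; 4 ≤ 5 — holds

The claim holds here, so x = 2 is not a counterexample. (A counterexample exists elsewhere, e.g. x = 3.)

Answer: No, x = 2 is not a counterexample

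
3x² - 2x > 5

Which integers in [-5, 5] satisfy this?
Holds for: {-5, -4, -3, -2, 2, 3, 4, 5}
Fails for: {-1, 0, 1}

Answer: {-5, -4, -3, -2, 2, 3, 4, 5}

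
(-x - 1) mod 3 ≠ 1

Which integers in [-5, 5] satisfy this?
Holds for: {-4, -3, -1, 0, 2, 3, 5}
Fails for: {-5, -2, 1, 4}

Answer: {-4, -3, -1, 0, 2, 3, 5}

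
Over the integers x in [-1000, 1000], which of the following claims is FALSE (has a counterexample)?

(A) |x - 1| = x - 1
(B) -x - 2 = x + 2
(A) x = 0: LHS = |0 - 1| = |-1| = 1, RHS = 0 - 1 = -1; 1 = -1 — FAILS
(B) x = 0: LHS = -0 - 2 = -2, RHS = 0 + 2 = 2; -2 = 2 — FAILS

Answer: Both A and B are false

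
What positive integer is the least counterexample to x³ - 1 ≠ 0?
Testing positive integers:
x = 1: LHS = 1³ - 1 = 0; 0 ≠ 0 — FAILS  ← smallest positive counterexample

Answer: x = 1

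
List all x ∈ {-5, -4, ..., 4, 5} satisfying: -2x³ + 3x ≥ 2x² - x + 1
Holds for: {-5, -4, -3}
Fails for: {-2, -1, 0, 1, 2, 3, 4, 5}

Answer: {-5, -4, -3}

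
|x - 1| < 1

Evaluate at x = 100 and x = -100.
x = 100: LHS = |100 - 1| = |99| = 99; 99 < 1 — FAILS
x = -100: LHS = |(-100) - 1| = |-101| = 101; 101 < 1 — FAILS

Answer: No, fails for both x = 100 and x = -100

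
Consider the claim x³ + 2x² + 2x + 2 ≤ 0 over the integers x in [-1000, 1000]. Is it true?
The claim fails at x = 0:
x = 0: LHS = 0³ + 2·0² + 2·0 + 2 = 2; 2 ≤ 0 — FAILS

Because a single integer refutes it, the statement is false.

Answer: False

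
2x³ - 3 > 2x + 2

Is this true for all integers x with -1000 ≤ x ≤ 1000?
The claim fails at x = 0:
x = 0: LHS = 2·0³ - 3 = -3, RHS = 2·0 + 2 = 2; -3 > 2 — FAILS

Because a single integer refutes it, the statement is false.

Answer: False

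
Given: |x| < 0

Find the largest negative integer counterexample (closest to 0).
Testing negative integers from -1 downward:
x = -1: LHS = |-1| = 1; 1 < 0 — FAILS  ← closest negative counterexample to 0

Answer: x = -1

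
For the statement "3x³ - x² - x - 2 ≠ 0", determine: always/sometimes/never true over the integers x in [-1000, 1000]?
Track d = LHS − RHS over the integers in [-1000, 1000]. Equality would need d = 0, but d changes sign only between consecutive integers, jumping over 0:
x = 1: LHS = 3·1³ - 1² - 1 - 2 = -1; -1 ≠ 0 — holds  (d = -1)
x = 2: LHS = 3·2³ - 2² - 2 - 2 = 16; 16 ≠ 0 — holds  (d = 16)
Away from these crossings d keeps a constant sign, and checking every integer in [-1000, 1000] confirms d ≠ 0 throughout. Hence the two sides are never equal, so the relation holds for every integer in [-1000, 1000].

No counterexample exists.

Answer: Always true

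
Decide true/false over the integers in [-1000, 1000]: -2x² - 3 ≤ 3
Over all integers in [-1000, 1000], LHS − RHS is largest at x = 0, where it equals -6:
x = 0: LHS = -2·0² - 3 = -3; -3 ≤ 3 — holds
At the ends of the range:
x = -1000: LHS = -2·(-1000)² - 3 = -2000003; -2000003 ≤ 3 — holds
x = 1000: LHS = -2·1000² - 3 = -2000003; -2000003 ≤ 3 — holds
Hence LHS − RHS is never positive, i.e. LHS ≤ RHS throughout, so the relation holds for every integer in [-1000, 1000].

No counterexample exists.

Answer: True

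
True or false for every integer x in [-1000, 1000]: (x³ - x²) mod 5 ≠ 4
The claim fails at x = 2:
x = 2: LHS = (2³ - 2²) mod 5 = 4 mod 5 = 4; 4 ≠ 4 — FAILS

Because a single integer refutes it, the statement is false.

Answer: False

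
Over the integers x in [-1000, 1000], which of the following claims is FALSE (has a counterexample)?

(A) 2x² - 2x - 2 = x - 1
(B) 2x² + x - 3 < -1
(A) x = 0: LHS = 2·0² - 2·0 - 2 = -2, RHS = 0 - 1 = -1; -2 = -1 — FAILS
(B) x = 1: LHS = 2·1² + 1 - 3 = 0; 0 < -1 — FAILS

Answer: Both A and B are false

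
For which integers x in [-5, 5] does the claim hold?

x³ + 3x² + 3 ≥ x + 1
Holds for: {-3, -2, -1, 0, 1, 2, 3, 4, 5}
Fails for: {-5, -4}

Answer: {-3, -2, -1, 0, 1, 2, 3, 4, 5}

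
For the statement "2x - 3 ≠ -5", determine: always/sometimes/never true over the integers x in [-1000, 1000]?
Holds at x = 0: LHS = 2·0 - 3 = -3; -3 ≠ -5 — holds
Fails at x = -1: LHS = 2·(-1) - 3 = -5; -5 ≠ -5 — FAILS
It is satisfied by some integers in the range but not all.

Answer: Sometimes true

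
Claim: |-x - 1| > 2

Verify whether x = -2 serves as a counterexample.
Substitute x = -2 into the relation:
x = -2: LHS = |-(-2) - 1| = |1| = 1; 1 > 2 — FAILS

Since the claim fails at x = -2, this value is a counterexample.

Answer: Yes, x = -2 is a counterexample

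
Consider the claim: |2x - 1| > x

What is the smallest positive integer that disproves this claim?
Testing positive integers:
x = 1: LHS = |2·1 - 1| = |1| = 1; 1 > 1 — FAILS  ← smallest positive counterexample

Answer: x = 1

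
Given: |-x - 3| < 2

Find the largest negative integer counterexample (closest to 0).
Testing negative integers from -1 downward:
x = -1: LHS = |-(-1) - 3| = |-2| = 2; 2 < 2 — FAILS  ← closest negative counterexample to 0

Answer: x = -1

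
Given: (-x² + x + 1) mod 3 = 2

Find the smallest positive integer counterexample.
Testing positive integers:
x = 1: LHS = (-1² + 1 + 1) mod 3 = 1 mod 3 = 1; 1 = 2 — FAILS  ← smallest positive counterexample

Answer: x = 1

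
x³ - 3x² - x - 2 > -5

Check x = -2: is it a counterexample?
Substitute x = -2 into the relation:
x = -2: LHS = (-2)³ - 3·(-2)² - (-2) - 2 = -20; -20 > -5 — FAILS

Since the claim fails at x = -2, this value is a counterexample.

Answer: Yes, x = -2 is a counterexample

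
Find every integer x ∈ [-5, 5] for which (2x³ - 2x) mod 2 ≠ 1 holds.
For a polynomial with integer coefficients, its value mod 2 depends only on x mod 2, so it suffices to check one representative of each residue class, x = 0, 1:
x = 0: LHS = (2·0³ - 2·0) mod 2 = 0 mod 2 = 0; 0 ≠ 1 — holds
x = 1: LHS = (2·1³ - 2·1) mod 2 = 0 mod 2 = 0; 0 ≠ 1 — holds
The relation holds in every residue class, so the relation holds for every integer in [-5, 5].

Answer: All integers in [-5, 5]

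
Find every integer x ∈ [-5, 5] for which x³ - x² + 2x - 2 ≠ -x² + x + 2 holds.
Track d = LHS − RHS over the integers in [-5, 5]. Equality would need d = 0, but d changes sign only between consecutive integers, jumping over 0:
x = 1: LHS = 1³ - 1² + 2·1 - 2 = 0, RHS = -1² + 1 + 2 = 2; 0 ≠ 2 — holds  (d = -2)
x = 2: LHS = 2³ - 2² + 2·2 - 2 = 6, RHS = -2² + 2 + 2 = 0; 6 ≠ 0 — holds  (d = 6)
Away from these crossings d keeps a constant sign, and checking every integer in [-5, 5] confirms d ≠ 0 throughout. Hence the two sides are never equal, so the relation holds for every integer in [-5, 5].

Answer: All integers in [-5, 5]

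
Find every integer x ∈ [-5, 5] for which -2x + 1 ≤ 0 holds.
Holds for: {1, 2, 3, 4, 5}
Fails for: {-5, -4, -3, -2, -1, 0}

Answer: {1, 2, 3, 4, 5}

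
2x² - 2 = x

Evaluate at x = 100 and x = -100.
x = 100: LHS = 2·100² - 2 = 19998; 19998 = 100 — FAILS
x = -100: LHS = 2·(-100)² - 2 = 19998; 19998 = -100 — FAILS

Answer: No, fails for both x = 100 and x = -100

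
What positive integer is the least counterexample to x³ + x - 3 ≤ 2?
Testing positive integers:
x = 1: LHS = 1³ + 1 - 3 = -1; -1 ≤ 2 — holds
x = 2: LHS = 2³ + 2 - 3 = 7; 7 ≤ 2 — FAILS  ← smallest positive counterexample

Answer: x = 2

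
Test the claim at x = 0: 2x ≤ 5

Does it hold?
x = 0: LHS = 2·0 = 0; 0 ≤ 5 — holds

The relation is satisfied at x = 0.

Answer: Yes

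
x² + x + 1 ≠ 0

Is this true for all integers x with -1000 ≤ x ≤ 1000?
Over all integers in [-1000, 1000], LHS − RHS is always positive; it is smallest at x = 0, where it equals 1:
x = 0: LHS = 0² + 0 + 1 = 1; 1 ≠ 0 — holds
At the ends of the range:
x = -1000: LHS = (-1000)² + (-1000) + 1 = 999001; 999001 ≠ 0 — holds
x = 1000: LHS = 1000² + 1000 + 1 = 1001001; 1001001 ≠ 0 — holds
Hence LHS − RHS is never 0, i.e. the two sides are never equal, so the relation holds for every integer in [-1000, 1000].

No counterexample exists.

Answer: True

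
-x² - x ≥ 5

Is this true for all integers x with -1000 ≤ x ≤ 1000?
The claim fails at x = 0:
x = 0: LHS = -0² - 0 = 0; 0 ≥ 5 — FAILS

Because a single integer refutes it, the statement is false.

Answer: False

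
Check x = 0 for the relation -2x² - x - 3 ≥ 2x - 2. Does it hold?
x = 0: LHS = -2·0² - 0 - 3 = -3, RHS = 2·0 - 2 = -2; -3 ≥ -2 — FAILS

The relation fails at x = 0, so x = 0 is a counterexample.

Answer: No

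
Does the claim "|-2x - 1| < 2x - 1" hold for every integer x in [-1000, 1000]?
The claim fails at x = 0:
x = 0: LHS = |-2·0 - 1| = |-1| = 1, RHS = 2·0 - 1 = -1; 1 < -1 — FAILS

Because a single integer refutes it, the statement is false.

Answer: False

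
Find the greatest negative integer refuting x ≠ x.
Testing negative integers from -1 downward:
x = -1: -1 ≠ -1 — FAILS  ← closest negative counterexample to 0

Answer: x = -1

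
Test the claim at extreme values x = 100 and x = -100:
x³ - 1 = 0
x = 100: LHS = 100³ - 1 = 999999; 999999 = 0 — FAILS
x = -100: LHS = (-100)³ - 1 = -1000001; -1000001 = 0 — FAILS

Answer: No, fails for both x = 100 and x = -100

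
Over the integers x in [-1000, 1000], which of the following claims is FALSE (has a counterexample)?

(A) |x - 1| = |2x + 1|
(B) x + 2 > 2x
(A) x = 1: LHS = |1 - 1| = |0| = 0, RHS = |2·1 + 1| = |3| = 3; 0 = 3 — FAILS
(B) x = 2: LHS = 2 + 2 = 4, RHS = 2·2 = 4; 4 > 4 — FAILS

Answer: Both A and B are false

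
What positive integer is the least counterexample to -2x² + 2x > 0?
Testing positive integers:
x = 1: LHS = -2·1² + 2·1 = 0; 0 > 0 — FAILS  ← smallest positive counterexample

Answer: x = 1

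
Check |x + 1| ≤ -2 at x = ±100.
x = 100: LHS = |100 + 1| = |101| = 101; 101 ≤ -2 — FAILS
x = -100: LHS = |(-100) + 1| = |-99| = 99; 99 ≤ -2 — FAILS

Answer: No, fails for both x = 100 and x = -100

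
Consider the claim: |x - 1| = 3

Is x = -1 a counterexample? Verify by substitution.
Substitute x = -1 into the relation:
x = -1: LHS = |(-1) - 1| = |-2| = 2; 2 = 3 — FAILS

Since the claim fails at x = -1, this value is a counterexample.

Answer: Yes, x = -1 is a counterexample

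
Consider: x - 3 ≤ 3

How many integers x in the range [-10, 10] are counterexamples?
Counterexamples in [-10, 10]: {7, 8, 9, 10}.

Counting them gives 4 values.

Answer: 4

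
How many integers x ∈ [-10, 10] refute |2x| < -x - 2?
Counterexamples in [-10, 10]: {-10, -9, -8, -7, -6, -5, -4, -3, -2, -1, 0, 1, 2, 3, 4, 5, 6, 7, 8, 9, 10}.

Counting them gives 21 values.

Answer: 21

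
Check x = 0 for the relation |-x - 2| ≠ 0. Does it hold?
x = 0: LHS = |-0 - 2| = |-2| = 2; 2 ≠ 0 — holds

The relation is satisfied at x = 0.

Answer: Yes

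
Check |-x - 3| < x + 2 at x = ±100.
x = 100: LHS = |-100 - 3| = |-103| = 103, RHS = 100 + 2 = 102; 103 < 102 — FAILS
x = -100: LHS = |-(-100) - 3| = |97| = 97, RHS = (-100) + 2 = -98; 97 < -98 — FAILS

Answer: No, fails for both x = 100 and x = -100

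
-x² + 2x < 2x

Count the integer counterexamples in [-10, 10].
Counterexamples in [-10, 10]: {0}.

Counting them gives 1 values.

Answer: 1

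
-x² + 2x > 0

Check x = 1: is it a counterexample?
Substitute x = 1 into the relation:
x = 1: LHS = -1² + 2·1 = 1; 1 > 0 — holds

The claim holds here, so x = 1 is not a counterexample. (A counterexample exists elsewhere, e.g. x = 0.)

Answer: No, x = 1 is not a counterexample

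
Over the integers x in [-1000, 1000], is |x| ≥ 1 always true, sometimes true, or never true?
Holds at x = 1: LHS = |1| = 1; 1 ≥ 1 — holds
Fails at x = 0: LHS = |0| = 0; 0 ≥ 1 — FAILS
It is satisfied by some integers in the range but not all.

Answer: Sometimes true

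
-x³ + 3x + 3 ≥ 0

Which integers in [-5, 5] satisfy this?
Holds for: {-5, -4, -3, -2, -1, 0, 1, 2}
Fails for: {3, 4, 5}

Answer: {-5, -4, -3, -2, -1, 0, 1, 2}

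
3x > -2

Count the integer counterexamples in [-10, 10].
Counterexamples in [-10, 10]: {-10, -9, -8, -7, -6, -5, -4, -3, -2, -1}.

Counting them gives 10 values.

Answer: 10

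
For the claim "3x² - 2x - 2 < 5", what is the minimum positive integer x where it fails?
Testing positive integers:
x = 1: LHS = 3·1² - 2·1 - 2 = -1; -1 < 5 — holds
x = 2: LHS = 3·2² - 2·2 - 2 = 6; 6 < 5 — FAILS  ← smallest positive counterexample

Answer: x = 2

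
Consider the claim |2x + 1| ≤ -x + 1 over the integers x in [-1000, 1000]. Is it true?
The claim fails at x = 1:
x = 1: LHS = |2·1 + 1| = |3| = 3, RHS = -1 + 1 = 0; 3 ≤ 0 — FAILS

Because a single integer refutes it, the statement is false.

Answer: False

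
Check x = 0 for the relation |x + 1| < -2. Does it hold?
x = 0: LHS = |0 + 1| = |1| = 1; 1 < -2 — FAILS

The relation fails at x = 0, so x = 0 is a counterexample.

Answer: No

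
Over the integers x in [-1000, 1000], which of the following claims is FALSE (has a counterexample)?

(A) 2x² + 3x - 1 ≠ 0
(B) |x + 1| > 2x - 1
(A) Track d = LHS − RHS over the integers in [-1000, 1000]. Equality would need d = 0, but d changes sign only between consecutive integers, jumping over 0:
x = -2: LHS = 2·(-2)² + 3·(-2) - 1 = 1; 1 ≠ 0 — holds  (d = 1)
x = -1: LHS = 2·(-1)² + 3·(-1) - 1 = -2; -2 ≠ 0 — holds  (d = -2)
x = 0: LHS = 2·0² + 3·0 - 1 = -1; -1 ≠ 0 — holds  (d = -1)
x = 1: LHS = 2·1² + 3·1 - 1 = 4; 4 ≠ 0 — holds  (d = 4)
Away from these crossings d keeps a constant sign, and checking every integer in [-1000, 1000] confirms d ≠ 0 throughout. Hence the two sides are never equal, so the relation holds for every integer in [-1000, 1000].

(B) x = 2: LHS = |2 + 1| = |3| = 3, RHS = 2·2 - 1 = 3; 3 > 3 — FAILS

Only (B) has a counterexample.

Answer: B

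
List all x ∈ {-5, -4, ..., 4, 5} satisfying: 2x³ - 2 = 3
Track d = LHS − RHS over the integers in [-5, 5]. Equality would need d = 0, but d changes sign only between consecutive integers, jumping over 0:
x = 1: LHS = 2·1³ - 2 = 0; 0 = 3 — FAILS  (d = -3)
x = 2: LHS = 2·2³ - 2 = 14; 14 = 3 — FAILS  (d = 11)
Away from these crossings d keeps a constant sign, and checking every integer in [-5, 5] confirms d ≠ 0 throughout. Hence the two sides are never equal, so the claimed relation (=) fails for every integer in [-5, 5].

Answer: None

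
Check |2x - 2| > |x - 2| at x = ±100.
x = 100: LHS = |2·100 - 2| = |198| = 198, RHS = |100 - 2| = |98| = 98; 198 > 98 — holds
x = -100: LHS = |2·(-100) - 2| = |-202| = 202, RHS = |(-100) - 2| = |-102| = 102; 202 > 102 — holds

Answer: Yes, holds for both x = 100 and x = -100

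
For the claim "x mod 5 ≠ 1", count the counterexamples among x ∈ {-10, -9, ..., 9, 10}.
Counterexamples in [-10, 10]: {-9, -4, 1, 6}.

Counting them gives 4 values.

Answer: 4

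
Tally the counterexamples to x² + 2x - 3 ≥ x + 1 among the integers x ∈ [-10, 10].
Counterexamples in [-10, 10]: {-2, -1, 0, 1}.

Counting them gives 4 values.

Answer: 4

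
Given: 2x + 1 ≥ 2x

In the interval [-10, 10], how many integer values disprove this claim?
Over all integers in [-10, 10], LHS − RHS is smallest at x = 0, where it equals 1:
x = 0: LHS = 2·0 + 1 = 1, RHS = 2·0 = 0; 1 ≥ 0 — holds
At the ends of the range:
x = -10: LHS = 2·(-10) + 1 = -19, RHS = 2·(-10) = -20; -19 ≥ -20 — holds
x = 10: LHS = 2·10 + 1 = 21, RHS = 2·10 = 20; 21 ≥ 20 — holds
Hence LHS − RHS is never negative, i.e. LHS ≥ RHS throughout, so the relation holds for every integer in [-10, 10].

No counterexample appears in that range.

Answer: 0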